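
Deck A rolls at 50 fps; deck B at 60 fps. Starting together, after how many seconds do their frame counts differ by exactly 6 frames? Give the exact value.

The gap grows by |60 − 50| = 10 frames per second.
Time for a 6-frame gap: 6 ÷ (10) = 0.6 s.

0.6 seconds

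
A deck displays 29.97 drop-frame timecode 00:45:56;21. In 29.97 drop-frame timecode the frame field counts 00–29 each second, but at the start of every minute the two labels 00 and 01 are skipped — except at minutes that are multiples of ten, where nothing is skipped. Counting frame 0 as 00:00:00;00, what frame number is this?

As if non-drop at 30 labels/s: (0 × 3600 + 45 × 60 + 56) × 30 + 21 = 82701.
Minute boundaries passed: 45; those not divisible by 10: 45 − 4 = 41; dropped labels = 2 × 41 = 82.
Actual frame index = 82701 − 82 = 82619.

82619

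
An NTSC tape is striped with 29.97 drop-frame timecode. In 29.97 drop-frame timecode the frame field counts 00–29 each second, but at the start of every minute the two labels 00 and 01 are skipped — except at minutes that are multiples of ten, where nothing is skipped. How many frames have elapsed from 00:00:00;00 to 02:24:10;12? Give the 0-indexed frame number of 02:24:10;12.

Complete 10-minute blocks: 14, each 17982 frames → 251748.
Remaining 4 whole minutes in the current block: 1800 + 3 × 1798 = 7194 frames.
Within the current minute: 10 × 30 + 12 − 2 = 310 (labels ;00/;01 skipped at this minute). Total = 251748 + 7194 + 310 = 259252.

259252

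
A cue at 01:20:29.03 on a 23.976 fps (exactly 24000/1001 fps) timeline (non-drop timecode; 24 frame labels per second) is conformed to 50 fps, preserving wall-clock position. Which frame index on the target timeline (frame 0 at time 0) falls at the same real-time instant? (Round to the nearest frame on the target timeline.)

Source frame index: (1×3600 + 20×60 + 29) × 24 + 3 = 115899.
Real time: 115899 / (24000/1001) = 38671633/8000 s.
Target frame: (38671633/8000) × (50) = 38671633/160 ≈ 241697.706 → 241698.

frame 241698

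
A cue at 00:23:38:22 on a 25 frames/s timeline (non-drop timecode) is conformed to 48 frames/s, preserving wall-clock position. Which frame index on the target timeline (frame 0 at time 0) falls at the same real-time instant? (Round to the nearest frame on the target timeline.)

Source frame index: (0×3600 + 23×60 + 38) × 25 + 22 = 35472.
Real time: 35472 / (25) = 35472/25 s.
Target frame: (35472/25) × (48) = 1702656/25 ≈ 68106.240 → 68106.

frame 68106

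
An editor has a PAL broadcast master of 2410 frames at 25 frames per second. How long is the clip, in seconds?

96.4 seconds

Running time = 2410 / (25) = 96.4 s.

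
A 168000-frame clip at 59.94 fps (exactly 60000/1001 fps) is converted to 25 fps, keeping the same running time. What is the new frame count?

70070 frames

Target frames = source frames × (target rate / source rate) = 168000 × (25)/(60000/1001) = 168000 × 1001/2400 = 70070.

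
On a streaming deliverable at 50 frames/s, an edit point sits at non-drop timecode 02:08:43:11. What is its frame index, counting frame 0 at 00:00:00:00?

frame 386161

Total seconds to the label: (2 × 3600 + 8 × 60 + 43) = 7723.
Frame index = 7723 × 50 + 11 = 386161.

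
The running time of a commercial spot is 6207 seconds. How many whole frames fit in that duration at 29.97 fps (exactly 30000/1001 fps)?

186023 frames

Frames = 6207 × 30000/1001 = 186210000/1001 ≈ 186023.9760.
Complete frames: 186023.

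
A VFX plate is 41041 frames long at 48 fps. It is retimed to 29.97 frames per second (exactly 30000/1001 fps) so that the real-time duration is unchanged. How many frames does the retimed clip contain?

25625 frames

Target frames = source frames × (target rate / source rate) = 41041 × (30000/1001)/(48) = 41041 × 625/1001 = 25625.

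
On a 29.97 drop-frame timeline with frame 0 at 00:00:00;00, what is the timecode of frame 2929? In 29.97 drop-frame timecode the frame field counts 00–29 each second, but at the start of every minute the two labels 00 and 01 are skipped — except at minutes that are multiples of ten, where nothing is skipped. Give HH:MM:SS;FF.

00:01:37;21

Each 10-minute DF block holds 10 × 60 × 30 − 9 × 2 = 17982 frames. 2929 ÷ 17982 → 0 full blocks, remainder 2929.
Within the partial block the first minute is 1800 frames and each further minute 1798, so 1 further minute boundary passed. Total skipped labels = 18 × 0 + 2 × 1 = 2.
Non-drop label index = 2929 + 2 = 2931; at 30 labels/s that is 00:01:37:21, i.e. DF 00:01:37;21.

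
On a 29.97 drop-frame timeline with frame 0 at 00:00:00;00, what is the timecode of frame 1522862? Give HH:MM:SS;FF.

Each 10-minute DF block holds 10 × 60 × 30 − 9 × 2 = 17982 frames. 1522862 ÷ 17982 → 84 full blocks, remainder 12374.
Within the partial block the first minute is 1800 frames and each further minute 1798, so 6 further minute boundaries passed. Total skipped labels = 18 × 84 + 2 × 6 = 1524.
Non-drop label index = 1522862 + 1524 = 1524386; at 30 labels/s that is 14:06:52:26, i.e. DF 14:06:52;26.

14:06:52;26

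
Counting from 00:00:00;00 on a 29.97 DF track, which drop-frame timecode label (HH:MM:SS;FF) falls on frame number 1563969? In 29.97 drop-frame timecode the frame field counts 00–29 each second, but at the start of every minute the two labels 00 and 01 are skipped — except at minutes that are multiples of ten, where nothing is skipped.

14:29:44;15

Ten DF minutes hold 17982 frames, so frame 1563969 lies in block 86 (frames 1546452–1564433) with 17517 frames into that block.
The block's first minute is 1800 frames and the rest 1798 each; 17517 frames reaches minute 9, so 86 × 18 + 9 × 2 = 1566 labels have been skipped so far.
Adding those back, label number 1563969 + 1566 = 1565535 at 30 labels/s is 52184 s + 15 f = 14 h 29 min 44 s frame 15, i.e. 14:29:44;15.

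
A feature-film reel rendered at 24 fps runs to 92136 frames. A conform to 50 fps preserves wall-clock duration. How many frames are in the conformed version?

191950 frames

Target frames = source frames × (target rate / source rate) = 92136 × (50)/(24) = 92136 × 25/12 = 191950.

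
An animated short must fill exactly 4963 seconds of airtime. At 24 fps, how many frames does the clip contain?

Frames = 4963 × 24 = 119112.

119112 frames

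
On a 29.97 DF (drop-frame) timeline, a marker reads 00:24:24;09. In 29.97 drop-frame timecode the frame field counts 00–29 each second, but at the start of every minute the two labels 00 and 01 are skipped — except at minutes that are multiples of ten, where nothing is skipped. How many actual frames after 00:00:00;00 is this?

43885

Complete 10-minute blocks: 2, each 17982 frames → 35964.
Remaining 4 whole minutes in the current block: 1800 + 3 × 1798 = 7194 frames.
Within the current minute: 24 × 30 + 9 − 2 = 727 (labels ;00/;01 skipped at this minute). Total = 35964 + 7194 + 727 = 43885.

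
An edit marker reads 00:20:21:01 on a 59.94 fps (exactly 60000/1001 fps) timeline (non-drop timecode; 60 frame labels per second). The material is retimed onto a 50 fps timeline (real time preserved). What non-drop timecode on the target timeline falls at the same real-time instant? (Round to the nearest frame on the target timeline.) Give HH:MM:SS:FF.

00:20:22:12

Source frame index: (0×3600 + 20×60 + 21) × 60 + 1 = 73261.
Real time: 73261 / (60000/1001) = 73334261/60000 s.
Target frame: (73334261/60000) × (50) = 73334261/1200 ≈ 61111.884 → 61112.
At 50 labels/s: frame 61112 → 00:20:22:12.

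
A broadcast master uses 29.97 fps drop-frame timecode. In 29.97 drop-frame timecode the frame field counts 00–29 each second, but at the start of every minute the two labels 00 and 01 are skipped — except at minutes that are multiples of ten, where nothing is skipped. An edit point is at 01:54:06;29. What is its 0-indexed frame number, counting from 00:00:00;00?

As if non-drop at 30 labels/s: (1 × 3600 + 54 × 60 + 6) × 30 + 29 = 205409.
Minute boundaries passed: 114; those not divisible by 10: 114 − 11 = 103; dropped labels = 2 × 103 = 206.
Actual frame index = 205409 − 206 = 205203.

205203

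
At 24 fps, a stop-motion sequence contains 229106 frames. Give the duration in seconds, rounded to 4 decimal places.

Running time = 229106 × 1/24 = 114553/12 s ≈ 9546.0833 s.

9546.0833 seconds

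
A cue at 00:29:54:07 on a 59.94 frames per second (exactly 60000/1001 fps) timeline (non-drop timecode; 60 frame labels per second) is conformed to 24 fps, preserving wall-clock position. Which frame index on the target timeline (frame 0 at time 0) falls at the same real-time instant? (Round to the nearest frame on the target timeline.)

frame 43102

Source frame index: (0×3600 + 29×60 + 54) × 60 + 7 = 107647.
Real time: 107647 / (60000/1001) = 107754647/60000 s.
Target frame: (107754647/60000) × (24) = 107754647/2500 ≈ 43101.859 → 43102.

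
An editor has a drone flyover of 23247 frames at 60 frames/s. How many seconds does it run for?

Running time = 23247 / (60) = 387.45 s.

387.45 seconds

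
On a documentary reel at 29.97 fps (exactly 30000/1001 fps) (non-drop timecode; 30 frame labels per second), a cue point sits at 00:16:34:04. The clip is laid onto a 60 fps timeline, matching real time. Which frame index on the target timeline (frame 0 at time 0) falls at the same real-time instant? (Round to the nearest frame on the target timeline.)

frame 59708

Source frame index: (0×3600 + 16×60 + 34) × 30 + 4 = 29824.
Real time: 29824 / (30000/1001) = 1865864/1875 s.
Target frame: (1865864/1875) × (60) = 7463456/125 ≈ 59707.648 → 59708.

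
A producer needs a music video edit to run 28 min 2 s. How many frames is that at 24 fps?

28 min 2 s = 1682 s.
Frames = 1682 × 24 = 40368.

40368 frames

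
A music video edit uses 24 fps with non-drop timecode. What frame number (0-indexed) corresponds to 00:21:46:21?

frame 31365

Total seconds to the label: (0 × 3600 + 21 × 60 + 46) = 1306.
Frame index = 1306 × 24 + 21 = 31365.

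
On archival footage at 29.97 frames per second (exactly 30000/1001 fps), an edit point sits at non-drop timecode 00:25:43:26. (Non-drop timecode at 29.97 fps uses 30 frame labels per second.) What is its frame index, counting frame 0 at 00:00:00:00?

46316

Total seconds to the label: (0 × 3600 + 25 × 60 + 43) = 1543.
Frame index = 1543 × 30 + 26 = 46316.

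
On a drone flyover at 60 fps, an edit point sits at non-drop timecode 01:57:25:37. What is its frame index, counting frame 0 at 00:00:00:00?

Total seconds to the label: (1 × 3600 + 57 × 60 + 25) = 7045.
Frame index = 7045 × 60 + 37 = 422737.

422737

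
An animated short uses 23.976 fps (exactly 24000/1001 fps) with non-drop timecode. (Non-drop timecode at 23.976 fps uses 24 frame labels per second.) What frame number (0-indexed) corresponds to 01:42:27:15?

Total seconds to the label: (1 × 3600 + 42 × 60 + 27) = 6147.
Frame index = 6147 × 24 + 15 = 147543.

147543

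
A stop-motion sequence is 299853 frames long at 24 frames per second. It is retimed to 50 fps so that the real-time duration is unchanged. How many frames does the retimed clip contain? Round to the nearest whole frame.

Frames at target rate = 299853 × (50) / (24) = 2498775/4 ≈ 624693.750.
Nearest whole frame: 624694.

624694 frames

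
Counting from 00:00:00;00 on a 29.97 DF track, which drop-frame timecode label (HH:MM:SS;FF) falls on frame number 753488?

06:59:01;14

Ten DF minutes hold 17982 frames, so frame 753488 lies in block 41 (frames 737262–755243) with 16226 frames into that block.
The block's first minute is 1800 frames and the rest 1798 each; 16226 frames reaches minute 9, so 41 × 18 + 9 × 2 = 756 labels have been skipped so far.
Adding those back, label number 753488 + 756 = 754244 at 30 labels/s is 25141 s + 14 f = 6 h 59 min 1 s frame 14, i.e. 06:59:01;14.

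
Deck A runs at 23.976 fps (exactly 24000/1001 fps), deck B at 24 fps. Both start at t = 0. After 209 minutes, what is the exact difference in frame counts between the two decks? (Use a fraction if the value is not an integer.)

27360/91 frames

209 min = 12540 s.
A emits 24000/1001 × 12540 = 27360000/91 frames; B emits 24 × 12540 = 300960.
Difference = 27360/91 frames (≈ 300.6593); B is ahead of A.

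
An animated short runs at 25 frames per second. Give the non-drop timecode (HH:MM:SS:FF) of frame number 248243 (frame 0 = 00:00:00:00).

248243 ÷ 25 = 9929 full seconds, remainder 18 frames.
9929 s = 2 h 45 min 29 s.
Timecode: 02:45:29:18.

02:45:29:18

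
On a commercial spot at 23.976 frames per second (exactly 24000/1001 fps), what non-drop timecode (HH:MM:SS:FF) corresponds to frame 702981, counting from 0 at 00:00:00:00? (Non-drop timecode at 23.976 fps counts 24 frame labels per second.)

08:08:10:21

702981 ÷ 24 = 29290 full seconds, remainder 21 frames.
29290 s = 8 h 8 min 10 s.
Timecode: 08:08:10:21.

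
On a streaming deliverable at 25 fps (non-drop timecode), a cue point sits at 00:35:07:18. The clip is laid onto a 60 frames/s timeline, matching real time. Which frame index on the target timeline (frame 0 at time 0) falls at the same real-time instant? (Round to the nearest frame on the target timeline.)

Source frame index: (0×3600 + 35×60 + 7) × 25 + 18 = 52693.
Real time: 52693 / (25) = 52693/25 s.
Target frame: (52693/25) × (60) = 632316/5 ≈ 126463.200 → 126463.

frame 126463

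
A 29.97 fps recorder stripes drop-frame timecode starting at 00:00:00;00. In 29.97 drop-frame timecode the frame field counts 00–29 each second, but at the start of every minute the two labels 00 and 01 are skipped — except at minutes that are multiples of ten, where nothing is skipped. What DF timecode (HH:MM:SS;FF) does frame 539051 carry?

Ten DF minutes hold 17982 frames, so frame 539051 lies in block 29 (frames 521478–539459) with 17573 frames into that block.
The block's first minute is 1800 frames and the rest 1798 each; 17573 frames reaches minute 9, so 29 × 18 + 9 × 2 = 540 labels have been skipped so far.
Adding those back, label number 539051 + 540 = 539591 at 30 labels/s is 17986 s + 11 f = 4 h 59 min 46 s frame 11, i.e. 04:59:46;11.

04:59:46;11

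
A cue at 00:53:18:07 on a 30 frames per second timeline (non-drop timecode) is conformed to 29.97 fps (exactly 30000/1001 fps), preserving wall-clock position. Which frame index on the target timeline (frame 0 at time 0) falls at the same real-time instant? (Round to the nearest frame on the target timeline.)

Source frame index: (0×3600 + 53×60 + 18) × 30 + 7 = 95947.
Real time: 95947 / (30) = 95947/30 s.
Target frame: (95947/30) × (30000/1001) = 95947000/1001 ≈ 95851.149 → 95851.

frame 95851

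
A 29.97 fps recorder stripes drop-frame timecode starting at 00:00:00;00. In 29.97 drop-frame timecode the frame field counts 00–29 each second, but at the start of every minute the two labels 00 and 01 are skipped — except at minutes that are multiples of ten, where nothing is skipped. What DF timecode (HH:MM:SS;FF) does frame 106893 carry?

Ten DF minutes hold 17982 frames, so frame 106893 lies in block 5 (frames 89910–107891) with 16983 frames into that block.
The block's first minute is 1800 frames and the rest 1798 each; 16983 frames reaches minute 9, so 5 × 18 + 9 × 2 = 108 labels have been skipped so far.
Adding those back, label number 106893 + 108 = 107001 at 30 labels/s is 3566 s + 21 f = 0 h 59 min 26 s frame 21, i.e. 00:59:26;21.

00:59:26;21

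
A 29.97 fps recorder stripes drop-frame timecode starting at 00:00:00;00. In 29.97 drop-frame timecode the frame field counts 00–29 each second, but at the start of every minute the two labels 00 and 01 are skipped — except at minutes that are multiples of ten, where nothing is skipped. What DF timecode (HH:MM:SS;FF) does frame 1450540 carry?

13:26:39;22

Each 10-minute DF block holds 10 × 60 × 30 − 9 × 2 = 17982 frames. 1450540 ÷ 17982 → 80 full blocks, remainder 11980.
Within the partial block the first minute is 1800 frames and each further minute 1798, so 6 further minute boundaries passed. Total skipped labels = 18 × 80 + 2 × 6 = 1452.
Non-drop label index = 1450540 + 1452 = 1451992; at 30 labels/s that is 13:26:39:22, i.e. DF 13:26:39;22.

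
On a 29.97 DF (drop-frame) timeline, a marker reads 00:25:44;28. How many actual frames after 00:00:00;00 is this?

Complete 10-minute blocks: 2, each 17982 frames → 35964.
Remaining 5 whole minutes in the current block: 1800 + 4 × 1798 = 8992 frames.
Within the current minute: 44 × 30 + 28 − 2 = 1346 (labels ;00/;01 skipped at this minute). Total = 35964 + 8992 + 1346 = 46302.

46302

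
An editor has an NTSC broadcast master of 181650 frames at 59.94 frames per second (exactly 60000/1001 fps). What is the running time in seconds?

Running time = 181650 / (60000/1001) = 3030.5275 s.

3030.5275 seconds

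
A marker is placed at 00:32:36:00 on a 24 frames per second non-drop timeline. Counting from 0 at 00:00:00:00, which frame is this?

Total seconds to the label: (0 × 3600 + 32 × 60 + 36) = 1956.
Frame index = 1956 × 24 + 0 = 46944.

frame 46944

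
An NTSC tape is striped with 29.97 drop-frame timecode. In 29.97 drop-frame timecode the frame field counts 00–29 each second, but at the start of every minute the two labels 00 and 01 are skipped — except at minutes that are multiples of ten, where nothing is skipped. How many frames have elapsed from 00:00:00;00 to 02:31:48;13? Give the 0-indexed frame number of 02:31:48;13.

272981

As if non-drop at 30 labels/s: (2 × 3600 + 31 × 60 + 48) × 30 + 13 = 273253.
Minute boundaries passed: 151; those not divisible by 10: 151 − 15 = 136; dropped labels = 2 × 136 = 272.
Actual frame index = 273253 − 272 = 272981.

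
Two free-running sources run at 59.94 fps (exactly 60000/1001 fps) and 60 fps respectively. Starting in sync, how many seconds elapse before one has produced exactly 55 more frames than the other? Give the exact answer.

The gap grows by |60 − 60000/1001| = 60/1001 frames per second.
Time for a 55-frame gap: 55 ÷ (60/1001) = 11011/12 s.

11011/12 seconds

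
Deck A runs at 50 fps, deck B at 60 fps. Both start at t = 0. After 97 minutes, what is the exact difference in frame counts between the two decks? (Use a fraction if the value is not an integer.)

97 min = 5820 s.
A emits 50 × 5820 = 291000 frames; B emits 60 × 5820 = 349200.
Difference = 58200 frames; B is ahead of A.

58200 frames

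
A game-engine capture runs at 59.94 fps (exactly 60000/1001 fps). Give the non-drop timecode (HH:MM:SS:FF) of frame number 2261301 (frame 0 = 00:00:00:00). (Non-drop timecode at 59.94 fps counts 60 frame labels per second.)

10:28:08:21

2261301 ÷ 60 = 37688 full seconds, remainder 21 frames.
37688 s = 10 h 28 min 8 s.
Timecode: 10:28:08:21.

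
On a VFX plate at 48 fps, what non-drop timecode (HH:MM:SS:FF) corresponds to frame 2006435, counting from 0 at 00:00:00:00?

2006435 ÷ 48 = 41800 full seconds, remainder 35 frames.
41800 s = 11 h 36 min 40 s.
Timecode: 11:36:40:35.

11:36:40:35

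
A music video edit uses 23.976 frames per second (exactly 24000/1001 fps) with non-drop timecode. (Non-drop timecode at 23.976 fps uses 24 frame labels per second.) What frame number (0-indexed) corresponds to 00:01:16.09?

1833

Total seconds to the label: (0 × 3600 + 1 × 60 + 16) = 76.
Frame index = 76 × 24 + 9 = 1833.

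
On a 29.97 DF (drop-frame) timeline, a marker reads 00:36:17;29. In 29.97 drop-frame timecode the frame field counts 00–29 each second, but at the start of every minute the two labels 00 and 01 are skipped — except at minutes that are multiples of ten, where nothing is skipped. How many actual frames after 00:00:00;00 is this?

As if non-drop at 30 labels/s: (0 × 3600 + 36 × 60 + 17) × 30 + 29 = 65339.
Minute boundaries passed: 36; those not divisible by 10: 36 − 3 = 33; dropped labels = 2 × 33 = 66.
Actual frame index = 65339 − 66 = 65273.

65273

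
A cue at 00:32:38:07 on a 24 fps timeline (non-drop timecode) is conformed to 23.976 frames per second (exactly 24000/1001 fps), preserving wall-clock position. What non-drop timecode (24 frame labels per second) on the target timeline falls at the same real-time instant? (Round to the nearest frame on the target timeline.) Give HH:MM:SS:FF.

00:32:36:08

Source frame index: (0×3600 + 32×60 + 38) × 24 + 7 = 46999.
Real time: 46999 / (24) = 46999/24 s.
Target frame: (46999/24) × (24000/1001) = 46999000/1001 ≈ 46952.048 → 46952.
At 24 labels/s: frame 46952 → 00:32:36:08.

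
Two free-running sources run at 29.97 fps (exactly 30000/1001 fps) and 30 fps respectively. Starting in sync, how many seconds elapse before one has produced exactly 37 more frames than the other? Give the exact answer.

The gap grows by |30 − 30000/1001| = 30/1001 frames per second.
Time for a 37-frame gap: 37 ÷ (30/1001) = 37037/30 s.

37037/30 seconds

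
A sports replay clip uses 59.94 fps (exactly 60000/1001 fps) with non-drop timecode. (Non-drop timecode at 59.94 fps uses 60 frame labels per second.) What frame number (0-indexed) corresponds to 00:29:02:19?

Total seconds to the label: (0 × 3600 + 29 × 60 + 2) = 1742.
Frame index = 1742 × 60 + 19 = 104539.

104539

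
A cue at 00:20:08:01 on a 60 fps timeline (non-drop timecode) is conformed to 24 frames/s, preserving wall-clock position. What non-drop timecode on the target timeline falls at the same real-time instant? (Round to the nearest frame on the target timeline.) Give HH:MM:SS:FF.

Source frame index: (0×3600 + 20×60 + 8) × 60 + 1 = 72481.
Real time: 72481 / (60) = 72481/60 s.
Target frame: (72481/60) × (24) = 144962/5 ≈ 28992.400 → 28992.
At 24 labels/s: frame 28992 → 00:20:08:00.

00:20:08:00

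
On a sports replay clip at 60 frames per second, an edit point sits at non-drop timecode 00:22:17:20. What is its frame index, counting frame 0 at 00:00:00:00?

Total seconds to the label: (0 × 3600 + 22 × 60 + 17) = 1337.
Frame index = 1337 × 60 + 20 = 80240.

frame 80240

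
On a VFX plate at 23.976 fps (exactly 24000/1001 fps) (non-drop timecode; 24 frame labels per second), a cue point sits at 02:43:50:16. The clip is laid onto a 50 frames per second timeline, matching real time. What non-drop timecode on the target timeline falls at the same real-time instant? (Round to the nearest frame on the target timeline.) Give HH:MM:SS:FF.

Source frame index: (2×3600 + 43×60 + 50) × 24 + 16 = 235936.
Real time: 235936 / (24000/1001) = 7380373/750 s.
Target frame: (7380373/750) × (50) = 7380373/15 ≈ 492024.867 → 492025.
At 50 labels/s: frame 492025 → 02:44:00:25.

02:44:00:25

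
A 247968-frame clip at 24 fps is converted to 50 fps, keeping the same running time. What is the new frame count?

516600 frames

Target frames = source frames × (target rate / source rate) = 247968 × (50)/(24) = 247968 × 25/12 = 516600.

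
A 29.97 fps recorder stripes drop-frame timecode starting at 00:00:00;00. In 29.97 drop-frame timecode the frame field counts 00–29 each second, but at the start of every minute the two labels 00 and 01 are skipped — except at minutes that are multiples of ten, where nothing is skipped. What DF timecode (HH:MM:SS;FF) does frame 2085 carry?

Each 10-minute DF block holds 10 × 60 × 30 − 9 × 2 = 17982 frames. 2085 ÷ 17982 → 0 full blocks, remainder 2085.
Within the partial block the first minute is 1800 frames and each further minute 1798, so 1 further minute boundary passed. Total skipped labels = 18 × 0 + 2 × 1 = 2.
Non-drop label index = 2085 + 2 = 2087; at 30 labels/s that is 00:01:09:17, i.e. DF 00:01:09;17.

00:01:09;17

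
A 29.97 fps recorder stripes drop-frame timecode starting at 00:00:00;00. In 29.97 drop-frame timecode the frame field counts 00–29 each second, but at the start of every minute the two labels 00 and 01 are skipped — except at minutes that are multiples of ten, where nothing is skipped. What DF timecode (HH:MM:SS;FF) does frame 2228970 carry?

20:39:33;12

Ten DF minutes hold 17982 frames, so frame 2228970 lies in block 123 (frames 2211786–2229767) with 17184 frames into that block.
The block's first minute is 1800 frames and the rest 1798 each; 17184 frames reaches minute 9, so 123 × 18 + 9 × 2 = 2232 labels have been skipped so far.
Adding those back, label number 2228970 + 2232 = 2231202 at 30 labels/s is 74373 s + 12 f = 20 h 39 min 33 s frame 12, i.e. 20:39:33;12.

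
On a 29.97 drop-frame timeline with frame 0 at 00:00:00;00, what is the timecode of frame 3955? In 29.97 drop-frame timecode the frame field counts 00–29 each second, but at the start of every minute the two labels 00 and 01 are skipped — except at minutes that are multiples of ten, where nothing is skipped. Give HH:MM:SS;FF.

Each 10-minute DF block holds 10 × 60 × 30 − 9 × 2 = 17982 frames. 3955 ÷ 17982 → 0 full blocks, remainder 3955.
Within the partial block the first minute is 1800 frames and each further minute 1798, so 2 further minute boundaries passed. Total skipped labels = 18 × 0 + 2 × 2 = 4.
Non-drop label index = 3955 + 4 = 3959; at 30 labels/s that is 00:02:11:29, i.e. DF 00:02:11;29.

00:02:11;29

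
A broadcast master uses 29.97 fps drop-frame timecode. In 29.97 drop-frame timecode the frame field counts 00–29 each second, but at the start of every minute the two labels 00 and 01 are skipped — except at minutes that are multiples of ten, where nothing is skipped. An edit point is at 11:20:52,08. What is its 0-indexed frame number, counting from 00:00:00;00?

As if non-drop at 30 labels/s: (11 × 3600 + 20 × 60 + 52) × 30 + 8 = 1225568.
Minute boundaries passed: 680; those not divisible by 10: 680 − 68 = 612; dropped labels = 2 × 612 = 1224.
Actual frame index = 1225568 − 1224 = 1224344.

1224344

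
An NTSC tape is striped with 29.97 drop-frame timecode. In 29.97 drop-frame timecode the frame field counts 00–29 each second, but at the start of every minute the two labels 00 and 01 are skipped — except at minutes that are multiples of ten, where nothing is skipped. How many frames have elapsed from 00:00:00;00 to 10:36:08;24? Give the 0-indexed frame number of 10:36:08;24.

Complete 10-minute blocks: 63, each 17982 frames → 1132866.
Remaining 6 whole minutes in the current block: 1800 + 5 × 1798 = 10790 frames.
Within the current minute: 8 × 30 + 24 − 2 = 262 (labels ;00/;01 skipped at this minute). Total = 1132866 + 10790 + 262 = 1143918.

1143918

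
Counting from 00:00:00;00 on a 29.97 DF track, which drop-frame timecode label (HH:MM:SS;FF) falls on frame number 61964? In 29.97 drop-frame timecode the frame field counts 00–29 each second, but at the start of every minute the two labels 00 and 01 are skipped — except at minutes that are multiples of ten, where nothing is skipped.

Ten DF minutes hold 17982 frames, so frame 61964 lies in block 3 (frames 53946–71927) with 8018 frames into that block.
The block's first minute is 1800 frames and the rest 1798 each; 8018 frames reaches minute 4, so 3 × 18 + 4 × 2 = 62 labels have been skipped so far.
Adding those back, label number 61964 + 62 = 62026 at 30 labels/s is 2067 s + 16 f = 0 h 34 min 27 s frame 16, i.e. 00:34:27;16.

00:34:27;16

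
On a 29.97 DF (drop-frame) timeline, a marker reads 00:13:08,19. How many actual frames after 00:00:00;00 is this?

Complete 10-minute blocks: 1, each 17982 frames → 17982.
Remaining 3 whole minutes in the current block: 1800 + 2 × 1798 = 5396 frames.
Within the current minute: 8 × 30 + 19 − 2 = 257 (labels ;00/;01 skipped at this minute). Total = 17982 + 5396 + 257 = 23635.

23635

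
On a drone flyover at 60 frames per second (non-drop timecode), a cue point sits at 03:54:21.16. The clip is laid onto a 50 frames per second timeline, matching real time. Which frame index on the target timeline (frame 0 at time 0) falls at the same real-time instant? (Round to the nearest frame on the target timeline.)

frame 703063

Source frame index: (3×3600 + 54×60 + 21) × 60 + 16 = 843676.
Real time: 843676 / (60) = 210919/15 s.
Target frame: (210919/15) × (50) = 2109190/3 ≈ 703063.333 → 703063.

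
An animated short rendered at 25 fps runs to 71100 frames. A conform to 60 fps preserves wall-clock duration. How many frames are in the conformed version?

Target frames = source frames × (target rate / source rate) = 71100 × (60)/(25) = 71100 × 12/5 = 170640.

170640 frames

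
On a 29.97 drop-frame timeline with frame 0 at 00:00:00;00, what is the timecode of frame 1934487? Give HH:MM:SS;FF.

17:55:47;13

Ten DF minutes hold 17982 frames, so frame 1934487 lies in block 107 (frames 1924074–1942055) with 10413 frames into that block.
The block's first minute is 1800 frames and the rest 1798 each; 10413 frames reaches minute 5, so 107 × 18 + 5 × 2 = 1936 labels have been skipped so far.
Adding those back, label number 1934487 + 1936 = 1936423 at 30 labels/s is 64547 s + 13 f = 17 h 55 min 47 s frame 13, i.e. 17:55:47;13.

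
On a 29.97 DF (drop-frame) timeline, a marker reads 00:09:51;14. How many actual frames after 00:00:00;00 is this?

Complete 10-minute blocks: 0, each 17982 frames → 0.
Remaining 9 whole minutes in the current block: 1800 + 8 × 1798 = 16184 frames.
Within the current minute: 51 × 30 + 14 − 2 = 1542 (labels ;00/;01 skipped at this minute). Total = 0 + 16184 + 1542 = 17726.

17726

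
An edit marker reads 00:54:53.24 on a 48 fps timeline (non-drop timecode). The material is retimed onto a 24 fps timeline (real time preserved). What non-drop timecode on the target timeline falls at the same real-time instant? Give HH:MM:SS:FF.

Source frame index: (0×3600 + 54×60 + 53) × 48 + 24 = 158088.
Real time: 158088 / (48) = 6587/2 s.
Target frame: (6587/2) × (24) = 79044.
At 24 labels/s: frame 79044 → 00:54:53:12.

00:54:53:12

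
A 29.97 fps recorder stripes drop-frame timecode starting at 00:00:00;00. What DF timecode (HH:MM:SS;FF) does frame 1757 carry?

00:00:58;17

Each 10-minute DF block holds 10 × 60 × 30 − 9 × 2 = 17982 frames. 1757 ÷ 17982 → 0 full blocks, remainder 1757.
Within the partial block the first minute is 1800 frames and each further minute 1798, so 0 further minute boundaries passed. Total skipped labels = 18 × 0 + 2 × 0 = 0.
Non-drop label index = 1757 + 0 = 1757; at 30 labels/s that is 00:00:58:17, i.e. DF 00:00:58;17.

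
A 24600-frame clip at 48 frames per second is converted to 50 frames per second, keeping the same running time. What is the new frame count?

25625 frames

Target frames = source frames × (target rate / source rate) = 24600 × (50)/(48) = 24600 × 25/24 = 25625.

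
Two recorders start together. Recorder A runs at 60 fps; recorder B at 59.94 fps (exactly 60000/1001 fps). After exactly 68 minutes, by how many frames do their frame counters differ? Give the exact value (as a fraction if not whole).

244800/1001 frames

68 min = 4080 s.
A emits 60 × 4080 = 244800 frames; B emits 60000/1001 × 4080 = 244800000/1001.
Difference = 244800/1001 frames (≈ 244.5554); B is behind A.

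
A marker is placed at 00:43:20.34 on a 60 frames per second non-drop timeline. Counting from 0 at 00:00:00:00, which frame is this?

Total seconds to the label: (0 × 3600 + 43 × 60 + 20) = 2600.
Frame index = 2600 × 60 + 34 = 156034.

156034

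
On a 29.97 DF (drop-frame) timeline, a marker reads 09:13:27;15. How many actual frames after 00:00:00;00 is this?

As if non-drop at 30 labels/s: (9 × 3600 + 13 × 60 + 27) × 30 + 15 = 996225.
Minute boundaries passed: 553; those not divisible by 10: 553 − 55 = 498; dropped labels = 2 × 498 = 996.
Actual frame index = 996225 − 996 = 995229.

995229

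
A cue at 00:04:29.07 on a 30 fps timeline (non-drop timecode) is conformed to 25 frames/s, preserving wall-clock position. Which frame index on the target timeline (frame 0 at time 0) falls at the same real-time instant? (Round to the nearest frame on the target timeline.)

frame 6731

Source frame index: (0×3600 + 4×60 + 29) × 30 + 7 = 8077.
Real time: 8077 / (30) = 8077/30 s.
Target frame: (8077/30) × (25) = 40385/6 ≈ 6730.833 → 6731.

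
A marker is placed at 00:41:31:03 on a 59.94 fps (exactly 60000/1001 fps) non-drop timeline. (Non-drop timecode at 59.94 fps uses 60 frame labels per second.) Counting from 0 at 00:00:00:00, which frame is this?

frame 149463

Total seconds to the label: (0 × 3600 + 41 × 60 + 31) = 2491.
Frame index = 2491 × 60 + 3 = 149463.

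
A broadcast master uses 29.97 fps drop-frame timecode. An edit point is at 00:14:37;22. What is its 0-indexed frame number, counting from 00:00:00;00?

Complete 10-minute blocks: 1, each 17982 frames → 17982.
Remaining 4 whole minutes in the current block: 1800 + 3 × 1798 = 7194 frames.
Within the current minute: 37 × 30 + 22 − 2 = 1130 (labels ;00/;01 skipped at this minute). Total = 17982 + 7194 + 1130 = 26306.

26306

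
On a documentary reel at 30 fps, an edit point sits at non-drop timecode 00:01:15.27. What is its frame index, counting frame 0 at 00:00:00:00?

Total seconds to the label: (0 × 3600 + 1 × 60 + 15) = 75.
Frame index = 75 × 30 + 27 = 2277.

2277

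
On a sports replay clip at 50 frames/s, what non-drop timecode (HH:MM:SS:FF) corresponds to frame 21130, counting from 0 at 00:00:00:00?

21130 ÷ 50 = 422 full seconds, remainder 30 frames.
422 s = 0 h 7 min 2 s.
Timecode: 00:07:02:30.

00:07:02:30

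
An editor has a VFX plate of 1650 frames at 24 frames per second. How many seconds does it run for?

68.75 seconds

Running time = 1650 / (24) = 68.75 s.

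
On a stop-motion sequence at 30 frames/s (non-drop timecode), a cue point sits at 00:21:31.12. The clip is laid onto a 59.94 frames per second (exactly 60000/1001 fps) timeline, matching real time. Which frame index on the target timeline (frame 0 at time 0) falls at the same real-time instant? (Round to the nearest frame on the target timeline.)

frame 77407

Source frame index: (0×3600 + 21×60 + 31) × 30 + 12 = 38742.
Real time: 38742 / (30) = 6457/5 s.
Target frame: (6457/5) × (60000/1001) = 7044000/91 ≈ 77406.593 → 77407.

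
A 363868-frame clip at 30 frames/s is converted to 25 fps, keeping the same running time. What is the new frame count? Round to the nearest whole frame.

303223 frames

Frames at target rate = 363868 × (25) / (30) = 909670/3 ≈ 303223.333.
Nearest whole frame: 303223.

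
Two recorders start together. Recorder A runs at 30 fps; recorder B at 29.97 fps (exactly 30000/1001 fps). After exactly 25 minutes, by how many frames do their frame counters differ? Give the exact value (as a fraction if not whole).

45000/1001 frames

25 min = 1500 s.
A emits 30 × 1500 = 45000 frames; B emits 30000/1001 × 1500 = 45000000/1001.
Difference = 45000/1001 frames (≈ 44.9550); B is behind A.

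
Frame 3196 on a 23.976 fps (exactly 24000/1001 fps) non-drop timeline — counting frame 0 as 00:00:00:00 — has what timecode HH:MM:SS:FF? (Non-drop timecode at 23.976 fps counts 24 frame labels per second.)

00:02:13:04

3196 ÷ 24 = 133 full seconds, remainder 4 frames.
133 s = 0 h 2 min 13 s.
Timecode: 00:02:13:04.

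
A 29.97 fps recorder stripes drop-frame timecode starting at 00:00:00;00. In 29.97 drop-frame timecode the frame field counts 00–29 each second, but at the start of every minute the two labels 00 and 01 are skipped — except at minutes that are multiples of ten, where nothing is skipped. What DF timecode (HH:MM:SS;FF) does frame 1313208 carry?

Ten DF minutes hold 17982 frames, so frame 1313208 lies in block 73 (frames 1312686–1330667) with 522 frames into that block.
The block's first minute is 1800 frames and the rest 1798 each; 522 frames reaches minute 0, so 73 × 18 + 0 × 2 = 1314 labels have been skipped so far.
Adding those back, label number 1313208 + 1314 = 1314522 at 30 labels/s is 43817 s + 12 f = 12 h 10 min 17 s frame 12, i.e. 12:10:17;12.

12:10:17;12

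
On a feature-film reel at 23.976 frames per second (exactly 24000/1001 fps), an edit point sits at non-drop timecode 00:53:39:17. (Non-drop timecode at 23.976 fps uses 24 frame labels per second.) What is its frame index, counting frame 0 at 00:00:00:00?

Total seconds to the label: (0 × 3600 + 53 × 60 + 39) = 3219.
Frame index = 3219 × 24 + 17 = 77273.

frame 77273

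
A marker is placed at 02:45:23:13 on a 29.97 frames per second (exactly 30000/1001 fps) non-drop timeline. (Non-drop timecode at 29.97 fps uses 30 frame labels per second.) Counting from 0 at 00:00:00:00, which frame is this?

Total seconds to the label: (2 × 3600 + 45 × 60 + 23) = 9923.
Frame index = 9923 × 30 + 13 = 297703.

297703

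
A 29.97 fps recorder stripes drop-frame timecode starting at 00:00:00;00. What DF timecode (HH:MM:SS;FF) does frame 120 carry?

00:00:04;00

Each 10-minute DF block holds 10 × 60 × 30 − 9 × 2 = 17982 frames. 120 ÷ 17982 → 0 full blocks, remainder 120.
Within the partial block the first minute is 1800 frames and each further minute 1798, so 0 further minute boundaries passed. Total skipped labels = 18 × 0 + 2 × 0 = 0.
Non-drop label index = 120 + 0 = 120; at 30 labels/s that is 00:00:04:00, i.e. DF 00:00:04;00.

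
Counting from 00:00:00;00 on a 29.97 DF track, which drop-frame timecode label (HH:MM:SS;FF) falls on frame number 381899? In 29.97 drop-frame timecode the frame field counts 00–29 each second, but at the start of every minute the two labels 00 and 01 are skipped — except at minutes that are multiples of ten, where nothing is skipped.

Ten DF minutes hold 17982 frames, so frame 381899 lies in block 21 (frames 377622–395603) with 4277 frames into that block.
The block's first minute is 1800 frames and the rest 1798 each; 4277 frames reaches minute 2, so 21 × 18 + 2 × 2 = 382 labels have been skipped so far.
Adding those back, label number 381899 + 382 = 382281 at 30 labels/s is 12742 s + 21 f = 3 h 32 min 22 s frame 21, i.e. 03:32:22;21.

03:32:22;21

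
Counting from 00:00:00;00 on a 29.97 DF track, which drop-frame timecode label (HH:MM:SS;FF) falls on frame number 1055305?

Each 10-minute DF block holds 10 × 60 × 30 − 9 × 2 = 17982 frames. 1055305 ÷ 17982 → 58 full blocks, remainder 12349.
Within the partial block the first minute is 1800 frames and each further minute 1798, so 6 further minute boundaries passed. Total skipped labels = 18 × 58 + 2 × 6 = 1056.
Non-drop label index = 1055305 + 1056 = 1056361; at 30 labels/s that is 09:46:52:01, i.e. DF 09:46:52;01.

09:46:52;01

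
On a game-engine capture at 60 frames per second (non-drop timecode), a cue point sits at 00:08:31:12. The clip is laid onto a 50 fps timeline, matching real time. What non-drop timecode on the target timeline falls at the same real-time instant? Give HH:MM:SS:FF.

Source frame index: (0×3600 + 8×60 + 31) × 60 + 12 = 30672.
Real time: 30672 / (60) = 2556/5 s.
Target frame: (2556/5) × (50) = 25560.
At 50 labels/s: frame 25560 → 00:08:31:10.

00:08:31:10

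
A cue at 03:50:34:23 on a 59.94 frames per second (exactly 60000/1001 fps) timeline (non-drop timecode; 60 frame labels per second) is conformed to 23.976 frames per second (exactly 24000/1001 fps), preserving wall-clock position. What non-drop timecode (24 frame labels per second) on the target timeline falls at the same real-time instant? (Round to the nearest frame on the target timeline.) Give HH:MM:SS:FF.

Source frame index: (3×3600 + 50×60 + 34) × 60 + 23 = 830063.
Real time: 830063 / (60000/1001) = 830893063/60000 s.
Target frame: (830893063/60000) × (24000/1001) = 1660126/5 ≈ 332025.200 → 332025.
At 24 labels/s: frame 332025 → 03:50:34:09.

03:50:34:09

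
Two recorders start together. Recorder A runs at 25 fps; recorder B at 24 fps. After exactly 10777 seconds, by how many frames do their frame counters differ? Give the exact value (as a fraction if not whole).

10777 frames

A emits 25 × 10777 = 269425 frames; B emits 24 × 10777 = 258648.
Difference = 10777 frames; B is behind A.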